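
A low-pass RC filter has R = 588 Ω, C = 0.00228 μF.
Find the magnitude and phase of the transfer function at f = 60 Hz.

Step 1 — Angular frequency: ω = 2π·60 = 377 rad/s.
Step 2 — Transfer function: H(jω) = 1/(1 + jωRC).
Step 3 — Denominator: 1 + jωRC = 1 + j·377·588·2.28e-09 = 1 + j0.0005054.
Step 4 — H = 1 - j0.0005054.
Step 5 — Magnitude: |H| = 1 (-0.0 dB); phase: φ = -0.0°.

|H| = 1 (-0.0 dB), φ = -0.0°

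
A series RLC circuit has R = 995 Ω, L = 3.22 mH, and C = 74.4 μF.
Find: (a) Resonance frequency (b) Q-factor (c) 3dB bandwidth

Step 1 — Resonance condition Im(Z)=0 gives ω₀ = 1/√(LC).
Step 2 — ω₀ = 1/√(0.00322·7.44e-05) = 2043 rad/s.
Step 3 — f₀ = ω₀/(2π) = 325.2 Hz.
Step 4 — Series Q: Q = ω₀L/R = 2043·0.00322/995 = 0.006612.
Step 5 — 3dB bandwidth: Δω = ω₀/Q = 3.09e+05 rad/s; BW = Δω/(2π) = 4.918e+04 Hz.

(a) f₀ = 325.2 Hz  (b) Q = 0.006612  (c) BW = 4.918e+04 Hz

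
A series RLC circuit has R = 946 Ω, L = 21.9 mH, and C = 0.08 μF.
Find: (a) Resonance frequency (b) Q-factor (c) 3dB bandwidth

Step 1 — Resonance condition Im(Z)=0 gives ω₀ = 1/√(LC).
Step 2 — ω₀ = 1/√(0.0219·8e-08) = 2.389e+04 rad/s.
Step 3 — f₀ = ω₀/(2π) = 3802 Hz.
Step 4 — Series Q: Q = ω₀L/R = 2.389e+04·0.0219/946 = 0.5531.
Step 5 — 3dB bandwidth: Δω = ω₀/Q = 4.32e+04 rad/s; BW = Δω/(2π) = 6875 Hz.

(a) f₀ = 3802 Hz  (b) Q = 0.5531  (c) BW = 6875 Hz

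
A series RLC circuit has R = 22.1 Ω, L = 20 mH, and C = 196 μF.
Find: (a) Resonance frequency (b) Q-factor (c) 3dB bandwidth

Step 1 — Resonance: ω₀ = 1/√(LC) = 1/√(0.02·0.000196) = 505.1 rad/s.
Step 2 — f₀ = ω₀/(2π) = 80.39 Hz.
Step 3 — Series Q: Q = ω₀L/R = 505.1·0.02/22.1 = 0.4571.
Step 4 — Bandwidth: Δω = ω₀/Q = 1105 rad/s; BW = Δω/(2π) = 175.9 Hz.

(a) f₀ = 80.39 Hz  (b) Q = 0.4571  (c) BW = 175.9 Hz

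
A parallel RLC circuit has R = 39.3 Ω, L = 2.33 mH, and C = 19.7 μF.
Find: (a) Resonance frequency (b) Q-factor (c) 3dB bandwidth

Step 1 — Resonance: ω₀ = 1/√(LC) = 1/√(0.00233·1.97e-05) = 4668 rad/s.
Step 2 — f₀ = ω₀/(2π) = 742.9 Hz.
Step 3 — Parallel Q: Q = R/(ω₀L) = 39.3/(4668·0.00233) = 3.614.
Step 4 — Bandwidth: Δω = ω₀/Q = 1292 rad/s; BW = Δω/(2π) = 205.6 Hz.

(a) f₀ = 742.9 Hz  (b) Q = 3.614  (c) BW = 205.6 Hz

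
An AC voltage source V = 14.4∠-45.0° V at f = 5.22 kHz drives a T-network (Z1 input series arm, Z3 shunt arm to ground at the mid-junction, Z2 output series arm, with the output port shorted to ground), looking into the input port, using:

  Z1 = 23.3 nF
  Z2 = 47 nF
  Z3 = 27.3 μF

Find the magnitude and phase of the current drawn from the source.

Step 1 — Angular frequency: ω = 2π·f = 2π·5220 = 3.28e+04 rad/s.
Step 2 — Component impedances:
  Z1: Z = 1/(jωC) = -j/(ω·C) = 0 - j1309 Ω
  Z2: Z = 1/(jωC) = -j/(ω·C) = 0 - j648.7 Ω
  Z3: Z = 1/(jωC) = -j/(ω·C) = 0 - j1.117 Ω
Step 3 — With the output port shorted to ground, the output series arm Z2 runs from the junction to ground; the shunt arm Z3 also runs from the junction to ground. They appear in parallel: Z3 || Z2 = 0 - j1.115 Ω.
Step 4 — Series with input arm Z1: Z_in = Z1 + (Z3 || Z2) = 0 - j1310 Ω = 1310∠-90.0° Ω.
Step 5 — Source phasor: V = 14.4∠-45.0° V = 10.18 - j10.18 V.
Step 6 — Ohm's law: I = V / Z_total = (10.18 - j10.18) / (0 - j1310) = 0.007775 + j0.007775 A.
Step 7 — Convert to polar: |I| = 0.011 A, ∠I = 45.0°.

I = 0.011∠45.0° A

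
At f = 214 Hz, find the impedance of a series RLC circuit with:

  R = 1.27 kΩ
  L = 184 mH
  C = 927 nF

Step 1 — Angular frequency: ω = 2π·f = 2π·214 = 1345 rad/s.
Step 2 — Component impedances:
  R: Z = R = 1270 Ω
  L: Z = jωL = j·1345·0.184 = 0 + j247.4 Ω
  C: Z = 1/(jωC) = -j/(ω·C) = 0 - j802.3 Ω
Step 3 — Series combination: Z_total = R + L + C = 1270 - j554.9 Ω = 1386∠-23.6° Ω.

Z = 1270 - j554.9 Ω = 1386∠-23.6° Ω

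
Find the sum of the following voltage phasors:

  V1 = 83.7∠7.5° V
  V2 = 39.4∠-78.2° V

Step 1 — Convert each phasor to rectangular form:
  V1 = 83.7·(cos(7.5°) + j·sin(7.5°)) = 82.98 + j10.93 V
  V2 = 39.4·(cos(-78.2°) + j·sin(-78.2°)) = 8.057 - j38.57 V
Step 2 — Sum components: V_total = 91.04 - j27.64 V.
Step 3 — Convert to polar: |V_total| = 95.15 V, ∠V_total = -16.9°.

V_total = 95.15∠-16.9° V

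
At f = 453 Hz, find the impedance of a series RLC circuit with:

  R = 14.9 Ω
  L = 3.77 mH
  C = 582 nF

Step 1 — Angular frequency: ω = 2π·f = 2π·453 = 2846 rad/s.
Step 2 — Component impedances:
  R: Z = R = 14.9 Ω
  L: Z = jωL = j·2846·0.00377 = 0 + j10.73 Ω
  C: Z = 1/(jωC) = -j/(ω·C) = 0 - j603.7 Ω
Step 3 — Series combination: Z_total = R + L + C = 14.9 - j592.9 Ω = 593.1∠-88.6° Ω.

Z = 14.9 - j592.9 Ω = 593.1∠-88.6° Ω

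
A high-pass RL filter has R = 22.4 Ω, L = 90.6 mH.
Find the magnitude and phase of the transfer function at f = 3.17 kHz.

Step 1 — Angular frequency: ω = 2π·3170 = 1.992e+04 rad/s.
Step 2 — Transfer function: H(jω) = jωL/(R + jωL).
Step 3 — Numerator jωL = j·1805; denominator R + jωL = 22.4 + j1805.
Step 4 — H = 0.9998 + j0.01241.
Step 5 — Magnitude: |H| = 0.9999 (-0.0 dB); phase: φ = 0.7°.

|H| = 0.9999 (-0.0 dB), φ = 0.7°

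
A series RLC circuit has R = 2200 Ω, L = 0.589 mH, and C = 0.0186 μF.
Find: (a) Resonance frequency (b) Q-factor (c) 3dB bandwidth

Step 1 — Resonance: ω₀ = 1/√(LC) = 1/√(0.000589·1.86e-08) = 3.021e+05 rad/s.
Step 2 — f₀ = ω₀/(2π) = 4.808e+04 Hz.
Step 3 — Series Q: Q = ω₀L/R = 3.021e+05·0.000589/2200 = 0.08089.
Step 4 — Bandwidth: Δω = ω₀/Q = 3.735e+06 rad/s; BW = Δω/(2π) = 5.945e+05 Hz.

(a) f₀ = 4.808e+04 Hz  (b) Q = 0.08089  (c) BW = 5.945e+05 Hz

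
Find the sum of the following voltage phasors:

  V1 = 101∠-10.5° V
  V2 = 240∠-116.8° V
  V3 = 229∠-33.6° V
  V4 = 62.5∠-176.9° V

Step 1 — Convert each phasor to rectangular form:
  V1 = 101·(cos(-10.5°) + j·sin(-10.5°)) = 99.31 - j18.41 V
  V2 = 240·(cos(-116.8°) + j·sin(-116.8°)) = -108.2 - j214.2 V
  V3 = 229·(cos(-33.6°) + j·sin(-33.6°)) = 190.7 - j126.7 V
  V4 = 62.5·(cos(-176.9°) + j·sin(-176.9°)) = -62.41 - j3.38 V
Step 2 — Sum components: V_total = 119.4 - j362.7 V.
Step 3 — Convert to polar: |V_total| = 381.9 V, ∠V_total = -71.8°.

V_total = 381.9∠-71.8° V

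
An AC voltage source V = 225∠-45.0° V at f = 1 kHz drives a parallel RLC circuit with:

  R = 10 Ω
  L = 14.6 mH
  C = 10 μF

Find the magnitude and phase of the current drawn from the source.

Step 1 — Angular frequency: ω = 2π·f = 2π·1000 = 6283 rad/s.
Step 2 — Component impedances:
  R: Z = R = 10 Ω
  L: Z = jωL = j·6283·0.0146 = 0 + j91.73 Ω
  C: Z = 1/(jωC) = -j/(ω·C) = 0 - j15.92 Ω
Step 3 — Parallel combination: 1/Z_total = 1/R + 1/L + 1/C; Z_total = 7.876 - j4.09 Ω = 8.875∠-27.4° Ω.
Step 4 — Source phasor: V = 225∠-45.0° V = 159.1 - j159.1 V.
Step 5 — Ohm's law: I = V / Z_total = (159.1 - j159.1) / (7.876 - j4.09) = 24.17 - j7.648 A.
Step 6 — Convert to polar: |I| = 25.35 A, ∠I = -17.6°.

I = 25.35∠-17.6° A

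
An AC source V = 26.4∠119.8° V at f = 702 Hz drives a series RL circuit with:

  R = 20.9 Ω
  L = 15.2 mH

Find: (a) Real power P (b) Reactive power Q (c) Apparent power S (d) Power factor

Step 1 — Angular frequency: ω = 2π·f = 2π·702 = 4411 rad/s.
Step 2 — Component impedances:
  R: Z = R = 20.9 Ω
  L: Z = jωL = j·4411·0.0152 = 0 + j67.04 Ω
Step 3 — Series combination: Z_total = R + L = 20.9 + j67.04 Ω = 70.23∠72.7° Ω.
Step 4 — Source phasor: V = 26.4∠119.8° V = -13.12 + j22.91 V.
Step 5 — Current: I = V / Z = 0.2558 + j0.2754 A = 0.3759∠47.1° A.
Step 6 — Complex power: S = V·I* = 2.954 + j9.475 VA.
Step 7 — Real power: P = Re(S) = 2.954 W.
Step 8 — Reactive power: Q = Im(S) = 9.475 VAR.
Step 9 — Apparent power: |S| = 9.924 VA.
Step 10 — Power factor: PF = P/|S| = 0.2976 (lagging).

(a) P = 2.954 W  (b) Q = 9.475 VAR  (c) S = 9.924 VA  (d) PF = 0.2976 (lagging)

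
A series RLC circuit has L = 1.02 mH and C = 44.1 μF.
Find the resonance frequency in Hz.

Step 1 — Resonance condition Im(Z)=0 gives ω₀ = 1/√(LC).
Step 2 — ω₀ = 1/√(0.00102·4.41e-05) = 4715 rad/s.
Step 3 — f₀ = ω₀/(2π) = 750.4 Hz.

f₀ = 750.4 Hz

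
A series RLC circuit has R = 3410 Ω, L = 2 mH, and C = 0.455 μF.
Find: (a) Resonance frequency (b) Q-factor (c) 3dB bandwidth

Step 1 — Resonance condition Im(Z)=0 gives ω₀ = 1/√(LC).
Step 2 — ω₀ = 1/√(0.002·4.55e-07) = 3.315e+04 rad/s.
Step 3 — f₀ = ω₀/(2π) = 5276 Hz.
Step 4 — Series Q: Q = ω₀L/R = 3.315e+04·0.002/3410 = 0.01944.
Step 5 — 3dB bandwidth: Δω = ω₀/Q = 1.705e+06 rad/s; BW = Δω/(2π) = 2.714e+05 Hz.

(a) f₀ = 5276 Hz  (b) Q = 0.01944  (c) BW = 2.714e+05 Hz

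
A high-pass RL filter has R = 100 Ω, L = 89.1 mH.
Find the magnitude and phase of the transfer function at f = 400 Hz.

Step 1 — Angular frequency: ω = 2π·400 = 2513 rad/s.
Step 2 — Transfer function: H(jω) = jωL/(R + jωL).
Step 3 — Numerator jωL = j·223.9; denominator R + jωL = 100 + j223.9.
Step 4 — H = 0.8337 + j0.3723.
Step 5 — Magnitude: |H| = 0.9131 (-0.8 dB); phase: φ = 24.1°.

|H| = 0.9131 (-0.8 dB), φ = 24.1°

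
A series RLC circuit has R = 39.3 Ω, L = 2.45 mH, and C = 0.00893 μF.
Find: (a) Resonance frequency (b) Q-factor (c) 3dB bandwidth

Step 1 — Resonance condition Im(Z)=0 gives ω₀ = 1/√(LC).
Step 2 — ω₀ = 1/√(0.00245·8.93e-09) = 2.138e+05 rad/s.
Step 3 — f₀ = ω₀/(2π) = 3.403e+04 Hz.
Step 4 — Series Q: Q = ω₀L/R = 2.138e+05·0.00245/39.3 = 13.33.
Step 5 — 3dB bandwidth: Δω = ω₀/Q = 1.604e+04 rad/s; BW = Δω/(2π) = 2553 Hz.

(a) f₀ = 3.403e+04 Hz  (b) Q = 13.33  (c) BW = 2553 Hz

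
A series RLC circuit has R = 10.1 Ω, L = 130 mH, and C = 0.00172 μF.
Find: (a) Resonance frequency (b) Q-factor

Step 1 — Resonance condition Im(Z)=0 gives ω₀ = 1/√(LC).
Step 2 — ω₀ = 1/√(0.13·1.72e-09) = 6.688e+04 rad/s.
Step 3 — f₀ = ω₀/(2π) = 1.064e+04 Hz.
Step 4 — Series Q: Q = ω₀L/R = 6.688e+04·0.13/10.1 = 860.8.

(a) f₀ = 1.064e+04 Hz  (b) Q = 860.8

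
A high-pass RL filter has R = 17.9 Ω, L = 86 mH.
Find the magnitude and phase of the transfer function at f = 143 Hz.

Step 1 — Angular frequency: ω = 2π·143 = 898.5 rad/s.
Step 2 — Transfer function: H(jω) = jωL/(R + jωL).
Step 3 — Numerator jωL = j·77.27; denominator R + jωL = 17.9 + j77.27.
Step 4 — H = 0.9491 + j0.2199.
Step 5 — Magnitude: |H| = 0.9742 (-0.2 dB); phase: φ = 13.0°.

|H| = 0.9742 (-0.2 dB), φ = 13.0°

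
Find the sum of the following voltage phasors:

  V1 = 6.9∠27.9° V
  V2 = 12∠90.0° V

Step 1 — Convert each phasor to rectangular form:
  V1 = 6.9·(cos(27.9°) + j·sin(27.9°)) = 6.098 + j3.229 V
  V2 = 12·(cos(90.0°) + j·sin(90.0°)) = 0 + j12 V
Step 2 — Sum components: V_total = 6.098 + j15.23 V.
Step 3 — Convert to polar: |V_total| = 16.4 V, ∠V_total = 68.2°.

V_total = 16.4∠68.2° V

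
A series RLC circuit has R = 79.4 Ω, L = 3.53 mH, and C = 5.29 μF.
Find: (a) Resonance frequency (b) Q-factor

Step 1 — Resonance condition Im(Z)=0 gives ω₀ = 1/√(LC).
Step 2 — ω₀ = 1/√(0.00353·5.29e-06) = 7318 rad/s.
Step 3 — f₀ = ω₀/(2π) = 1165 Hz.
Step 4 — Series Q: Q = ω₀L/R = 7318·0.00353/79.4 = 0.3253.

(a) f₀ = 1165 Hz  (b) Q = 0.3253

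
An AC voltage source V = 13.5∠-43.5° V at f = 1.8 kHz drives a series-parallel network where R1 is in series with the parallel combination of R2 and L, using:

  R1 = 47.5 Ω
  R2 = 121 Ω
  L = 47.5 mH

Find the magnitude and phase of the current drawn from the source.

Step 1 — Angular frequency: ω = 2π·f = 2π·1800 = 1.131e+04 rad/s.
Step 2 — Component impedances:
  R1: Z = R = 47.5 Ω
  R2: Z = R = 121 Ω
  L: Z = jωL = j·1.131e+04·0.0475 = 0 + j537.2 Ω
Step 3 — Parallel branch: R2 || L = 1/(1/R2 + 1/L) = 115.2 + j25.94 Ω.
Step 4 — Series with R1: Z_total = R1 + (R2 || L) = 162.7 + j25.94 Ω = 164.7∠9.1° Ω.
Step 5 — Source phasor: V = 13.5∠-43.5° V = 9.793 - j9.293 V.
Step 6 — Ohm's law: I = V / Z_total = (9.793 - j9.293) / (162.7 + j25.94) = 0.04983 - j0.06508 A.
Step 7 — Convert to polar: |I| = 0.08196 A, ∠I = -52.6°.

I = 0.08196∠-52.6° A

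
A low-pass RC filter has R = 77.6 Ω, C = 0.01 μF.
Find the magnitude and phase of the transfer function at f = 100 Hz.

Step 1 — Angular frequency: ω = 2π·100 = 628.3 rad/s.
Step 2 — Transfer function: H(jω) = 1/(1 + jωRC).
Step 3 — Denominator: 1 + jωRC = 1 + j·628.3·77.6·1e-08 = 1 + j0.0004876.
Step 4 — H = 1 - j0.0004876.
Step 5 — Magnitude: |H| = 1 (-0.0 dB); phase: φ = -0.0°.

|H| = 1 (-0.0 dB), φ = -0.0°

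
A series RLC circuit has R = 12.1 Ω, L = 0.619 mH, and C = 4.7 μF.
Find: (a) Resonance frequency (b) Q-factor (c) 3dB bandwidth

Step 1 — Resonance: ω₀ = 1/√(LC) = 1/√(0.000619·4.7e-06) = 1.854e+04 rad/s.
Step 2 — f₀ = ω₀/(2π) = 2951 Hz.
Step 3 — Series Q: Q = ω₀L/R = 1.854e+04·0.000619/12.1 = 0.9484.
Step 4 — Bandwidth: Δω = ω₀/Q = 1.955e+04 rad/s; BW = Δω/(2π) = 3111 Hz.

(a) f₀ = 2951 Hz  (b) Q = 0.9484  (c) BW = 3111 Hz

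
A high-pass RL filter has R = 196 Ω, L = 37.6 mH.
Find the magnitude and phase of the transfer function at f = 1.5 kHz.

Step 1 — Angular frequency: ω = 2π·1500 = 9425 rad/s.
Step 2 — Transfer function: H(jω) = jωL/(R + jωL).
Step 3 — Numerator jωL = j·354.4; denominator R + jωL = 196 + j354.4.
Step 4 — H = 0.7657 + j0.4235.
Step 5 — Magnitude: |H| = 0.8751 (-1.2 dB); phase: φ = 28.9°.

|H| = 0.8751 (-1.2 dB), φ = 28.9°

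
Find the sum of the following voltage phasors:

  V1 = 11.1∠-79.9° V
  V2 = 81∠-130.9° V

Step 1 — Convert each phasor to rectangular form:
  V1 = 11.1·(cos(-79.9°) + j·sin(-79.9°)) = 1.947 - j10.93 V
  V2 = 81·(cos(-130.9°) + j·sin(-130.9°)) = -53.03 - j61.22 V
Step 2 — Sum components: V_total = -51.09 - j72.15 V.
Step 3 — Convert to polar: |V_total| = 88.41 V, ∠V_total = -125.3°.

V_total = 88.41∠-125.3° V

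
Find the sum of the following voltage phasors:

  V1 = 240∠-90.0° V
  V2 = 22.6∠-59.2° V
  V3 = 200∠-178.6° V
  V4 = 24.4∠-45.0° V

Step 1 — Convert each phasor to rectangular form:
  V1 = 240·(cos(-90.0°) + j·sin(-90.0°)) = 0 - j240 V
  V2 = 22.6·(cos(-59.2°) + j·sin(-59.2°)) = 11.57 - j19.41 V
  V3 = 200·(cos(-178.6°) + j·sin(-178.6°)) = -199.9 - j4.886 V
  V4 = 24.4·(cos(-45.0°) + j·sin(-45.0°)) = 17.25 - j17.25 V
Step 2 — Sum components: V_total = -171.1 - j281.6 V.
Step 3 — Convert to polar: |V_total| = 329.5 V, ∠V_total = -121.3°.

V_total = 329.5∠-121.3° V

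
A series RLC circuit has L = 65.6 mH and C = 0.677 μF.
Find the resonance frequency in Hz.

Step 1 — Resonance condition Im(Z)=0 gives ω₀ = 1/√(LC).
Step 2 — ω₀ = 1/√(0.0656·6.77e-07) = 4745 rad/s.
Step 3 — f₀ = ω₀/(2π) = 755.2 Hz.

f₀ = 755.2 Hz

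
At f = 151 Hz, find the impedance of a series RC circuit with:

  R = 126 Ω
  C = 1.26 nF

Step 1 — Angular frequency: ω = 2π·f = 2π·151 = 948.8 rad/s.
Step 2 — Component impedances:
  R: Z = R = 126 Ω
  C: Z = 1/(jωC) = -j/(ω·C) = 0 - j8.365e+05 Ω
Step 3 — Series combination: Z_total = R + C = 126 - j8.365e+05 Ω = 8.365e+05∠-90.0° Ω.

Z = 126 - j8.365e+05 Ω = 8.365e+05∠-90.0° Ω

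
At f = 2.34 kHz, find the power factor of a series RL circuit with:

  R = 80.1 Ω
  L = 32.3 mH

Step 1 — Angular frequency: ω = 2π·f = 2π·2340 = 1.47e+04 rad/s.
Step 2 — Component impedances:
  R: Z = R = 80.1 Ω
  L: Z = jωL = j·1.47e+04·0.0323 = 0 + j474.9 Ω
Step 3 — Series combination: Z_total = R + L = 80.1 + j474.9 Ω = 481.6∠80.4° Ω.
Step 4 — Power factor: PF = cos(φ) = Re(Z)/|Z| = 80.1/481.6 = 0.1663.
Step 5 — Type: Im(Z) = 474.9 ⇒ lagging (phase φ = 80.4°).

PF = 0.1663 (lagging, φ = 80.4°)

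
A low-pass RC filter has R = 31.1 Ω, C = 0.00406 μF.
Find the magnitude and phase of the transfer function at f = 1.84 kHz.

Step 1 — Angular frequency: ω = 2π·1840 = 1.156e+04 rad/s.
Step 2 — Transfer function: H(jω) = 1/(1 + jωRC).
Step 3 — Denominator: 1 + jωRC = 1 + j·1.156e+04·31.1·4.06e-09 = 1 + j0.00146.
Step 4 — H = 1 - j0.00146.
Step 5 — Magnitude: |H| = 1 (-0.0 dB); phase: φ = -0.1°.

|H| = 1 (-0.0 dB), φ = -0.1°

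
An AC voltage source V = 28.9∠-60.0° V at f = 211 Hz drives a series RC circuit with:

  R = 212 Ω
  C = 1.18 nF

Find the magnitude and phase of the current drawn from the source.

Step 1 — Angular frequency: ω = 2π·f = 2π·211 = 1326 rad/s.
Step 2 — Component impedances:
  R: Z = R = 212 Ω
  C: Z = 1/(jωC) = -j/(ω·C) = 0 - j6.392e+05 Ω
Step 3 — Series combination: Z_total = R + C = 212 - j6.392e+05 Ω = 6.392e+05∠-90.0° Ω.
Step 4 — Source phasor: V = 28.9∠-60.0° V = 14.45 - j25.03 V.
Step 5 — Ohm's law: I = V / Z_total = (14.45 - j25.03) / (212 - j6.392e+05) = 3.916e-05 + j2.259e-05 A.
Step 6 — Convert to polar: |I| = 4.521e-05 A, ∠I = 30.0°.

I = 4.521e-05∠30.0° A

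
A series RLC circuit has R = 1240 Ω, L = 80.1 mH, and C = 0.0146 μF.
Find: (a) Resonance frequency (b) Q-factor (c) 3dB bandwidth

Step 1 — Resonance: ω₀ = 1/√(LC) = 1/√(0.0801·1.46e-08) = 2.924e+04 rad/s.
Step 2 — f₀ = ω₀/(2π) = 4654 Hz.
Step 3 — Series Q: Q = ω₀L/R = 2.924e+04·0.0801/1240 = 1.889.
Step 4 — Bandwidth: Δω = ω₀/Q = 1.548e+04 rad/s; BW = Δω/(2π) = 2464 Hz.

(a) f₀ = 4654 Hz  (b) Q = 1.889  (c) BW = 2464 Hz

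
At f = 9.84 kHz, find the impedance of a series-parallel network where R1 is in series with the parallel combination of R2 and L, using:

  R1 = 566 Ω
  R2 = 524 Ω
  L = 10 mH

Step 1 — Angular frequency: ω = 2π·f = 2π·9840 = 6.183e+04 rad/s.
Step 2 — Component impedances:
  R1: Z = R = 566 Ω
  R2: Z = R = 524 Ω
  L: Z = jωL = j·6.183e+04·0.01 = 0 + j618.3 Ω
Step 3 — Parallel branch: R2 || L = 1/(1/R2 + 1/L) = 305 + j258.5 Ω.
Step 4 — Series with R1: Z_total = R1 + (R2 || L) = 871 + j258.5 Ω = 908.5∠16.5° Ω.

Z = 871 + j258.5 Ω = 908.5∠16.5° Ω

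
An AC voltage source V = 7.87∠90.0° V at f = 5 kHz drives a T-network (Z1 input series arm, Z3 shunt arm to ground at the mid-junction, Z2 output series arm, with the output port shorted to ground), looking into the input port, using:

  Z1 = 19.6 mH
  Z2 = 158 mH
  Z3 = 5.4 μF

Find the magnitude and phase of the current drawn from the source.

Step 1 — Angular frequency: ω = 2π·f = 2π·5000 = 3.142e+04 rad/s.
Step 2 — Component impedances:
  Z1: Z = jωL = j·3.142e+04·0.0196 = 0 + j615.8 Ω
  Z2: Z = jωL = j·3.142e+04·0.158 = 0 + j4964 Ω
  Z3: Z = 1/(jωC) = -j/(ω·C) = 0 - j5.895 Ω
Step 3 — With the output port shorted to ground, the output series arm Z2 runs from the junction to ground; the shunt arm Z3 also runs from the junction to ground. They appear in parallel: Z3 || Z2 = 0 - j5.902 Ω.
Step 4 — Series with input arm Z1: Z_in = Z1 + (Z3 || Z2) = 0 + j609.9 Ω = 609.9∠90.0° Ω.
Step 5 — Source phasor: V = 7.87∠90.0° V = 0 + j7.87 V.
Step 6 — Ohm's law: I = V / Z_total = (0 + j7.87) / (0 + j609.9) = 0.0129 A.
Step 7 — Convert to polar: |I| = 0.0129 A, ∠I = -0.0°.

I = 0.0129∠-0.0° A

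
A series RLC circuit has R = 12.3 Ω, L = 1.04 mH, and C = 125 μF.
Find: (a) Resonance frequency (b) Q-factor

Step 1 — Resonance condition Im(Z)=0 gives ω₀ = 1/√(LC).
Step 2 — ω₀ = 1/√(0.00104·0.000125) = 2774 rad/s.
Step 3 — f₀ = ω₀/(2π) = 441.4 Hz.
Step 4 — Series Q: Q = ω₀L/R = 2774·0.00104/12.3 = 0.2345.

(a) f₀ = 441.4 Hz  (b) Q = 0.2345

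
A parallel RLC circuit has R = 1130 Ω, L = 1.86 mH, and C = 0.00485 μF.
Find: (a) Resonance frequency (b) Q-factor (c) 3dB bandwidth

Step 1 — Resonance: ω₀ = 1/√(LC) = 1/√(0.00186·4.85e-09) = 3.329e+05 rad/s.
Step 2 — f₀ = ω₀/(2π) = 5.299e+04 Hz.
Step 3 — Parallel Q: Q = R/(ω₀L) = 1130/(3.329e+05·0.00186) = 1.825.
Step 4 — Bandwidth: Δω = ω₀/Q = 1.825e+05 rad/s; BW = Δω/(2π) = 2.904e+04 Hz.

(a) f₀ = 5.299e+04 Hz  (b) Q = 1.825  (c) BW = 2.904e+04 Hz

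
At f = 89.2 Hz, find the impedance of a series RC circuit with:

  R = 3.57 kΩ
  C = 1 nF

Step 1 — Angular frequency: ω = 2π·f = 2π·89.2 = 560.5 rad/s.
Step 2 — Component impedances:
  R: Z = R = 3570 Ω
  C: Z = 1/(jωC) = -j/(ω·C) = 0 - j1.784e+06 Ω
Step 3 — Series combination: Z_total = R + C = 3570 - j1.784e+06 Ω = 1.784e+06∠-89.9° Ω.

Z = 3570 - j1.784e+06 Ω = 1.784e+06∠-89.9° Ω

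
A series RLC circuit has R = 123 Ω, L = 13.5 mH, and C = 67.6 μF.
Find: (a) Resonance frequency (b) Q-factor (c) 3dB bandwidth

Step 1 — Resonance: ω₀ = 1/√(LC) = 1/√(0.0135·6.76e-05) = 1047 rad/s.
Step 2 — f₀ = ω₀/(2π) = 166.6 Hz.
Step 3 — Series Q: Q = ω₀L/R = 1047·0.0135/123 = 0.1149.
Step 4 — Bandwidth: Δω = ω₀/Q = 9111 rad/s; BW = Δω/(2π) = 1450 Hz.

(a) f₀ = 166.6 Hz  (b) Q = 0.1149  (c) BW = 1450 Hz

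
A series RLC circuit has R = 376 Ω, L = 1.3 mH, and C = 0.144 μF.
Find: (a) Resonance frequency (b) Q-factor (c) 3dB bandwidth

Step 1 — Resonance condition Im(Z)=0 gives ω₀ = 1/√(LC).
Step 2 — ω₀ = 1/√(0.0013·1.44e-07) = 7.309e+04 rad/s.
Step 3 — f₀ = ω₀/(2π) = 1.163e+04 Hz.
Step 4 — Series Q: Q = ω₀L/R = 7.309e+04·0.0013/376 = 0.2527.
Step 5 — 3dB bandwidth: Δω = ω₀/Q = 2.892e+05 rad/s; BW = Δω/(2π) = 4.603e+04 Hz.

(a) f₀ = 1.163e+04 Hz  (b) Q = 0.2527  (c) BW = 4.603e+04 Hz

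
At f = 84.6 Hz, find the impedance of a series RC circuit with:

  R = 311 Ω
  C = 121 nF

Step 1 — Angular frequency: ω = 2π·f = 2π·84.6 = 531.6 rad/s.
Step 2 — Component impedances:
  R: Z = R = 311 Ω
  C: Z = 1/(jωC) = -j/(ω·C) = 0 - j1.555e+04 Ω
Step 3 — Series combination: Z_total = R + C = 311 - j1.555e+04 Ω = 1.555e+04∠-88.9° Ω.

Z = 311 - j1.555e+04 Ω = 1.555e+04∠-88.9° Ω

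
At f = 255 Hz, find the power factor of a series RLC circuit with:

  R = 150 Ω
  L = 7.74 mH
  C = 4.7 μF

Step 1 — Angular frequency: ω = 2π·f = 2π·255 = 1602 rad/s.
Step 2 — Component impedances:
  R: Z = R = 150 Ω
  L: Z = jωL = j·1602·0.00774 = 0 + j12.4 Ω
  C: Z = 1/(jωC) = -j/(ω·C) = 0 - j132.8 Ω
Step 3 — Series combination: Z_total = R + L + C = 150 - j120.4 Ω = 192.3∠-38.8° Ω.
Step 4 — Power factor: PF = cos(φ) = Re(Z)/|Z| = 150/192.34 = 0.7799.
Step 5 — Type: Im(Z) = -120.4 ⇒ leading (phase φ = -38.8°).

PF = 0.7799 (leading, φ = -38.8°)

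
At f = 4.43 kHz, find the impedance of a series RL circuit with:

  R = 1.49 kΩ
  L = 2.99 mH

Step 1 — Angular frequency: ω = 2π·f = 2π·4430 = 2.783e+04 rad/s.
Step 2 — Component impedances:
  R: Z = R = 1490 Ω
  L: Z = jωL = j·2.783e+04·0.00299 = 0 + j83.23 Ω
Step 3 — Series combination: Z_total = R + L = 1490 + j83.23 Ω = 1492∠3.2° Ω.

Z = 1490 + j83.23 Ω = 1492∠3.2° Ω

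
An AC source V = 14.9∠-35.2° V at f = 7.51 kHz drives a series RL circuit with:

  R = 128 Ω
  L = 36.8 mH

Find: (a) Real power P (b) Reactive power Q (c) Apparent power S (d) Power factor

Step 1 — Angular frequency: ω = 2π·f = 2π·7510 = 4.719e+04 rad/s.
Step 2 — Component impedances:
  R: Z = R = 128 Ω
  L: Z = jωL = j·4.719e+04·0.0368 = 0 + j1736 Ω
Step 3 — Series combination: Z_total = R + L = 128 + j1736 Ω = 1741∠85.8° Ω.
Step 4 — Source phasor: V = 14.9∠-35.2° V = 12.18 - j8.589 V.
Step 5 — Current: I = V / Z = -0.004405 - j0.007336 A = 0.008557∠-121.0° A.
Step 6 — Complex power: S = V·I* = 0.009373 + j0.1272 VA.
Step 7 — Real power: P = Re(S) = 0.009373 W.
Step 8 — Reactive power: Q = Im(S) = 0.1272 VAR.
Step 9 — Apparent power: |S| = 0.1275 VA.
Step 10 — Power factor: PF = P/|S| = 0.07351 (lagging).

(a) P = 0.009373 W  (b) Q = 0.1272 VAR  (c) S = 0.1275 VA  (d) PF = 0.07351 (lagging)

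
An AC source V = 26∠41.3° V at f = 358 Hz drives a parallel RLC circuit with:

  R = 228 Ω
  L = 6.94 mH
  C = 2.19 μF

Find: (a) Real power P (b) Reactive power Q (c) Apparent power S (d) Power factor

Step 1 — Angular frequency: ω = 2π·f = 2π·358 = 2249 rad/s.
Step 2 — Component impedances:
  R: Z = R = 228 Ω
  L: Z = jωL = j·2249·0.00694 = 0 + j15.61 Ω
  C: Z = 1/(jωC) = -j/(ω·C) = 0 - j203 Ω
Step 3 — Parallel combination: 1/Z_total = 1/R + 1/L + 1/C; Z_total = 1.247 + j16.82 Ω = 16.86∠85.8° Ω.
Step 4 — Source phasor: V = 26∠41.3° V = 19.53 + j17.16 V.
Step 5 — Current: I = V / Z = 1.1 - j1.08 A = 1.542∠-44.5° A.
Step 6 — Complex power: S = V·I* = 2.965 + j39.97 VA.
Step 7 — Real power: P = Re(S) = 2.965 W.
Step 8 — Reactive power: Q = Im(S) = 39.97 VAR.
Step 9 — Apparent power: |S| = 40.08 VA.
Step 10 — Power factor: PF = P/|S| = 0.07397 (lagging).

(a) P = 2.965 W  (b) Q = 39.97 VAR  (c) S = 40.08 VA  (d) PF = 0.07397 (lagging)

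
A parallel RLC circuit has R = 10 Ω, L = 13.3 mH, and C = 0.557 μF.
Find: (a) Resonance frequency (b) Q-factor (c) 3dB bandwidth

Step 1 — Resonance: ω₀ = 1/√(LC) = 1/√(0.0133·5.57e-07) = 1.162e+04 rad/s.
Step 2 — f₀ = ω₀/(2π) = 1849 Hz.
Step 3 — Parallel Q: Q = R/(ω₀L) = 10/(1.162e+04·0.0133) = 0.06471.
Step 4 — Bandwidth: Δω = ω₀/Q = 1.795e+05 rad/s; BW = Δω/(2π) = 2.857e+04 Hz.

(a) f₀ = 1849 Hz  (b) Q = 0.06471  (c) BW = 2.857e+04 Hz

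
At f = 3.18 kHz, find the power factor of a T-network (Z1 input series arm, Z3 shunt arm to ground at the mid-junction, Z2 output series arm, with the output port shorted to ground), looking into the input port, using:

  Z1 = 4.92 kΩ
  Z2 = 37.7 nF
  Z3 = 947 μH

Step 1 — Angular frequency: ω = 2π·f = 2π·3180 = 1.998e+04 rad/s.
Step 2 — Component impedances:
  Z1: Z = R = 4920 Ω
  Z2: Z = 1/(jωC) = -j/(ω·C) = 0 - j1328 Ω
  Z3: Z = jωL = j·1.998e+04·0.000947 = 0 + j18.92 Ω
Step 3 — With the output port shorted to ground, the output series arm Z2 runs from the junction to ground; the shunt arm Z3 also runs from the junction to ground. They appear in parallel: Z3 || Z2 = 0 + j19.2 Ω.
Step 4 — Series with input arm Z1: Z_in = Z1 + (Z3 || Z2) = 4920 + j19.2 Ω = 4920∠0.2° Ω.
Step 5 — Power factor: PF = cos(φ) = Re(Z)/|Z| = 4920/4920 = 1.
Step 6 — Type: Im(Z) = 19.2 ⇒ lagging (phase φ = 0.2°).

PF = 1 (lagging, φ = 0.2°)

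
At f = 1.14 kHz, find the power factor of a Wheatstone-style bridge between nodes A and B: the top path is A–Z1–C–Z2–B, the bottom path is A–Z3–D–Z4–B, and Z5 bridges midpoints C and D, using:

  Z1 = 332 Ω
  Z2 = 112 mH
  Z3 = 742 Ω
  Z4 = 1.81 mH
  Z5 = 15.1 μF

Step 1 — Angular frequency: ω = 2π·f = 2π·1140 = 7163 rad/s.
Step 2 — Component impedances:
  Z1: Z = R = 332 Ω
  Z2: Z = jωL = j·7163·0.112 = 0 + j802.2 Ω
  Z3: Z = R = 742 Ω
  Z4: Z = jωL = j·7163·0.00181 = 0 + j12.96 Ω
  Z5: Z = 1/(jωC) = -j/(ω·C) = 0 - j9.246 Ω
Step 3 — Bridge requires nodal analysis (the Z5 bridge couples midpoints C and D, so the two paths cannot be reduced to a simple series/parallel combination). Setting node B to ground and injecting 1 A at node A, the 3-node admittance system at A, C, D solves to V_A = Z_AB = 229.4 + j8.498 Ω = 229.6∠2.1° Ω.
Step 4 — Power factor: PF = cos(φ) = Re(Z)/|Z| = 229.41/229.57 = 0.9993.
Step 5 — Type: Im(Z) = 8.498 ⇒ lagging (phase φ = 2.1°).

PF = 0.9993 (lagging, φ = 2.1°)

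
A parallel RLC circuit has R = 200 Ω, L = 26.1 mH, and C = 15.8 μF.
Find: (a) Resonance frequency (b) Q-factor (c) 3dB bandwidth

Step 1 — Resonance: ω₀ = 1/√(LC) = 1/√(0.0261·1.58e-05) = 1557 rad/s.
Step 2 — f₀ = ω₀/(2π) = 247.8 Hz.
Step 3 — Parallel Q: Q = R/(ω₀L) = 200/(1557·0.0261) = 4.921.
Step 4 — Bandwidth: Δω = ω₀/Q = 316.5 rad/s; BW = Δω/(2π) = 50.37 Hz.

(a) f₀ = 247.8 Hz  (b) Q = 4.921  (c) BW = 50.37 Hz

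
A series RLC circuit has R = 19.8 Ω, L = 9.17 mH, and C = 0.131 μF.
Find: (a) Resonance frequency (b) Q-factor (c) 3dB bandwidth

Step 1 — Resonance condition Im(Z)=0 gives ω₀ = 1/√(LC).
Step 2 — ω₀ = 1/√(0.00917·1.31e-07) = 2.885e+04 rad/s.
Step 3 — f₀ = ω₀/(2π) = 4592 Hz.
Step 4 — Series Q: Q = ω₀L/R = 2.885e+04·0.00917/19.8 = 13.36.
Step 5 — 3dB bandwidth: Δω = ω₀/Q = 2159 rad/s; BW = Δω/(2π) = 343.6 Hz.

(a) f₀ = 4592 Hz  (b) Q = 13.36  (c) BW = 343.6 Hz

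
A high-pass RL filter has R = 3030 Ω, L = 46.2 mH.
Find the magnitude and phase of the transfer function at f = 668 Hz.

Step 1 — Angular frequency: ω = 2π·668 = 4197 rad/s.
Step 2 — Transfer function: H(jω) = jωL/(R + jωL).
Step 3 — Numerator jωL = j·193.9; denominator R + jωL = 3030 + j193.9.
Step 4 — H = 0.004079 + j0.06374.
Step 5 — Magnitude: |H| = 0.06387 (-23.9 dB); phase: φ = 86.3°.

|H| = 0.06387 (-23.9 dB), φ = 86.3°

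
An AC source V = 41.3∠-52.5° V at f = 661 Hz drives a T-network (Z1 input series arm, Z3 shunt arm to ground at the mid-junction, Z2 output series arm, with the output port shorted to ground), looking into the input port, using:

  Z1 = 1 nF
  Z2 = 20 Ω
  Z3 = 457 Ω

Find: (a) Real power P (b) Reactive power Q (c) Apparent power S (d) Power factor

Step 1 — Angular frequency: ω = 2π·f = 2π·661 = 4153 rad/s.
Step 2 — Component impedances:
  Z1: Z = 1/(jωC) = -j/(ω·C) = 0 - j2.408e+05 Ω
  Z2: Z = R = 20 Ω
  Z3: Z = R = 457 Ω
Step 3 — With the output port shorted to ground, the output series arm Z2 runs from the junction to ground; the shunt arm Z3 also runs from the junction to ground. They appear in parallel: Z3 || Z2 = 19.16 Ω.
Step 4 — Series with input arm Z1: Z_in = Z1 + (Z3 || Z2) = 19.16 - j2.408e+05 Ω = 2.408e+05∠-90.0° Ω.
Step 5 — Source phasor: V = 41.3∠-52.5° V = 25.14 - j32.77 V.
Step 6 — Current: I = V / Z = 0.0001361 + j0.0001044 A = 0.0001715∠37.5° A.
Step 7 — Complex power: S = V·I* = 5.638e-07 - j0.007084 VA.
Step 8 — Real power: P = Re(S) = 5.638e-07 W.
Step 9 — Reactive power: Q = Im(S) = -0.007084 VAR.
Step 10 — Apparent power: |S| = 0.007084 VA.
Step 11 — Power factor: PF = P/|S| = 7.958e-05 (leading).

(a) P = 5.638e-07 W  (b) Q = -0.007084 VAR  (c) S = 0.007084 VA  (d) PF = 7.958e-05 (leading)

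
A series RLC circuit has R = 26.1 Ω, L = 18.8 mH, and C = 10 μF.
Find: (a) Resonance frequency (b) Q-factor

Step 1 — Resonance condition Im(Z)=0 gives ω₀ = 1/√(LC).
Step 2 — ω₀ = 1/√(0.0188·1e-05) = 2306 rad/s.
Step 3 — f₀ = ω₀/(2π) = 367.1 Hz.
Step 4 — Series Q: Q = ω₀L/R = 2306·0.0188/26.1 = 1.661.

(a) f₀ = 367.1 Hz  (b) Q = 1.661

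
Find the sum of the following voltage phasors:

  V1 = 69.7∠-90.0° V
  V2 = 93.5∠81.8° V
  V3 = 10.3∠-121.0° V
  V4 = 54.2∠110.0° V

Step 1 — Convert each phasor to rectangular form:
  V1 = 69.7·(cos(-90.0°) + j·sin(-90.0°)) = 0 - j69.7 V
  V2 = 93.5·(cos(81.8°) + j·sin(81.8°)) = 13.34 + j92.54 V
  V3 = 10.3·(cos(-121.0°) + j·sin(-121.0°)) = -5.305 - j8.829 V
  V4 = 54.2·(cos(110.0°) + j·sin(110.0°)) = -18.54 + j50.93 V
Step 2 — Sum components: V_total = -10.51 + j64.95 V.
Step 3 — Convert to polar: |V_total| = 65.79 V, ∠V_total = 99.2°.

V_total = 65.79∠99.2° V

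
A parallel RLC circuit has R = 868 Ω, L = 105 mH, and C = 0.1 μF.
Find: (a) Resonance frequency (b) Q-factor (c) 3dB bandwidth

Step 1 — Resonance: ω₀ = 1/√(LC) = 1/√(0.105·1e-07) = 9759 rad/s.
Step 2 — f₀ = ω₀/(2π) = 1553 Hz.
Step 3 — Parallel Q: Q = R/(ω₀L) = 868/(9759·0.105) = 0.8471.
Step 4 — Bandwidth: Δω = ω₀/Q = 1.152e+04 rad/s; BW = Δω/(2π) = 1834 Hz.

(a) f₀ = 1553 Hz  (b) Q = 0.8471  (c) BW = 1834 Hz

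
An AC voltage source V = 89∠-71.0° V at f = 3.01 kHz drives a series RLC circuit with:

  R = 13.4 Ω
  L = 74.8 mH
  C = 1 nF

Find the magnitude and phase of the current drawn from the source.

Step 1 — Angular frequency: ω = 2π·f = 2π·3010 = 1.891e+04 rad/s.
Step 2 — Component impedances:
  R: Z = R = 13.4 Ω
  L: Z = jωL = j·1.891e+04·0.0748 = 0 + j1415 Ω
  C: Z = 1/(jωC) = -j/(ω·C) = 0 - j5.288e+04 Ω
Step 3 — Series combination: Z_total = R + L + C = 13.4 - j5.146e+04 Ω = 5.146e+04∠-90.0° Ω.
Step 4 — Source phasor: V = 89∠-71.0° V = 28.98 - j84.15 V.
Step 5 — Ohm's law: I = V / Z_total = (28.98 - j84.15) / (13.4 - j5.146e+04) = 0.001635 + j0.0005626 A.
Step 6 — Convert to polar: |I| = 0.001729 A, ∠I = 19.0°.

I = 0.001729∠19.0° A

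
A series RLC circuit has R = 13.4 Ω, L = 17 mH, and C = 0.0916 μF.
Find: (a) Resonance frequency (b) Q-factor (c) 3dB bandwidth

Step 1 — Resonance condition Im(Z)=0 gives ω₀ = 1/√(LC).
Step 2 — ω₀ = 1/√(0.017·9.16e-08) = 2.534e+04 rad/s.
Step 3 — f₀ = ω₀/(2π) = 4033 Hz.
Step 4 — Series Q: Q = ω₀L/R = 2.534e+04·0.017/13.4 = 32.15.
Step 5 — 3dB bandwidth: Δω = ω₀/Q = 788.2 rad/s; BW = Δω/(2π) = 125.5 Hz.

(a) f₀ = 4033 Hz  (b) Q = 32.15  (c) BW = 125.5 Hz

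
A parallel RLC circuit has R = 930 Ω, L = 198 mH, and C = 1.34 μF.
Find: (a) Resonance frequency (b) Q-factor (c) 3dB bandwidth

Step 1 — Resonance: ω₀ = 1/√(LC) = 1/√(0.198·1.34e-06) = 1941 rad/s.
Step 2 — f₀ = ω₀/(2π) = 309 Hz.
Step 3 — Parallel Q: Q = R/(ω₀L) = 930/(1941·0.198) = 2.419.
Step 4 — Bandwidth: Δω = ω₀/Q = 802.4 rad/s; BW = Δω/(2π) = 127.7 Hz.

(a) f₀ = 309 Hz  (b) Q = 2.419  (c) BW = 127.7 Hz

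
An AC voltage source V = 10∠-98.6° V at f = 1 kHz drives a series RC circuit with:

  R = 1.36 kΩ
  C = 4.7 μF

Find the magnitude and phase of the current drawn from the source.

Step 1 — Angular frequency: ω = 2π·f = 2π·1000 = 6283 rad/s.
Step 2 — Component impedances:
  R: Z = R = 1360 Ω
  C: Z = 1/(jωC) = -j/(ω·C) = 0 - j33.86 Ω
Step 3 — Series combination: Z_total = R + C = 1360 - j33.86 Ω = 1360∠-1.4° Ω.
Step 4 — Source phasor: V = 10∠-98.6° V = -1.495 - j9.888 V.
Step 5 — Ohm's law: I = V / Z_total = (-1.495 - j9.888) / (1360 - j33.86) = -0.0009179 - j0.007293 A.
Step 6 — Convert to polar: |I| = 0.007351 A, ∠I = -97.2°.

I = 0.007351∠-97.2° A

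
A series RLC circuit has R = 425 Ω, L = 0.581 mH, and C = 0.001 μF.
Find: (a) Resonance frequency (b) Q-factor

Step 1 — Resonance condition Im(Z)=0 gives ω₀ = 1/√(LC).
Step 2 — ω₀ = 1/√(0.000581·1e-09) = 1.312e+06 rad/s.
Step 3 — f₀ = ω₀/(2π) = 2.088e+05 Hz.
Step 4 — Series Q: Q = ω₀L/R = 1.312e+06·0.000581/425 = 1.793.

(a) f₀ = 2.088e+05 Hz  (b) Q = 1.793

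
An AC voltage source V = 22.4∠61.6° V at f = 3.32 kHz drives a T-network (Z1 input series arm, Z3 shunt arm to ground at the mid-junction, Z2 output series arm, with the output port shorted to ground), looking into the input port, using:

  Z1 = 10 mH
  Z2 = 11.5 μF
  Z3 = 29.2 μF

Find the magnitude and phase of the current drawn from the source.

Step 1 — Angular frequency: ω = 2π·f = 2π·3320 = 2.086e+04 rad/s.
Step 2 — Component impedances:
  Z1: Z = jωL = j·2.086e+04·0.01 = 0 + j208.6 Ω
  Z2: Z = 1/(jωC) = -j/(ω·C) = 0 - j4.169 Ω
  Z3: Z = 1/(jωC) = -j/(ω·C) = 0 - j1.642 Ω
Step 3 — With the output port shorted to ground, the output series arm Z2 runs from the junction to ground; the shunt arm Z3 also runs from the junction to ground. They appear in parallel: Z3 || Z2 = 0 - j1.178 Ω.
Step 4 — Series with input arm Z1: Z_in = Z1 + (Z3 || Z2) = 0 + j207.4 Ω = 207.4∠90.0° Ω.
Step 5 — Source phasor: V = 22.4∠61.6° V = 10.65 + j19.7 V.
Step 6 — Ohm's law: I = V / Z_total = (10.65 + j19.7) / (0 + j207.4) = 0.09499 - j0.05136 A.
Step 7 — Convert to polar: |I| = 0.108 A, ∠I = -28.4°.

I = 0.108∠-28.4° A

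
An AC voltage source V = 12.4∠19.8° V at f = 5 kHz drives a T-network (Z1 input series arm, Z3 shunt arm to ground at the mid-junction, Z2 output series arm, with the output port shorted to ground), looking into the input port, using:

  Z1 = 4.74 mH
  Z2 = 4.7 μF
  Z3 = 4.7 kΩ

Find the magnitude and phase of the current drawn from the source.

Step 1 — Angular frequency: ω = 2π·f = 2π·5000 = 3.142e+04 rad/s.
Step 2 — Component impedances:
  Z1: Z = jωL = j·3.142e+04·0.00474 = 0 + j148.9 Ω
  Z2: Z = 1/(jωC) = -j/(ω·C) = 0 - j6.773 Ω
  Z3: Z = R = 4700 Ω
Step 3 — With the output port shorted to ground, the output series arm Z2 runs from the junction to ground; the shunt arm Z3 also runs from the junction to ground. They appear in parallel: Z3 || Z2 = 0.009759 - j6.773 Ω.
Step 4 — Series with input arm Z1: Z_in = Z1 + (Z3 || Z2) = 0.009759 + j142.1 Ω = 142.1∠90.0° Ω.
Step 5 — Source phasor: V = 12.4∠19.8° V = 11.67 + j4.2 V.
Step 6 — Ohm's law: I = V / Z_total = (11.67 + j4.2) / (0.009759 + j142.1) = 0.02956 - j0.08208 A.
Step 7 — Convert to polar: |I| = 0.08724 A, ∠I = -70.2°.

I = 0.08724∠-70.2° A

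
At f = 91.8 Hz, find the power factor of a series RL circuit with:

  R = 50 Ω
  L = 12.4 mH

Step 1 — Angular frequency: ω = 2π·f = 2π·91.8 = 576.8 rad/s.
Step 2 — Component impedances:
  R: Z = R = 50 Ω
  L: Z = jωL = j·576.8·0.0124 = 0 + j7.152 Ω
Step 3 — Series combination: Z_total = R + L = 50 + j7.152 Ω = 50.51∠8.1° Ω.
Step 4 — Power factor: PF = cos(φ) = Re(Z)/|Z| = 50/50.51 = 0.9899.
Step 5 — Type: Im(Z) = 7.152 ⇒ lagging (phase φ = 8.1°).

PF = 0.9899 (lagging, φ = 8.1°)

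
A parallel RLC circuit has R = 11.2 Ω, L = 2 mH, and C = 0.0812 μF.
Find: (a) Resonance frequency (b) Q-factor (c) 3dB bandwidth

Step 1 — Resonance: ω₀ = 1/√(LC) = 1/√(0.002·8.12e-08) = 7.847e+04 rad/s.
Step 2 — f₀ = ω₀/(2π) = 1.249e+04 Hz.
Step 3 — Parallel Q: Q = R/(ω₀L) = 11.2/(7.847e+04·0.002) = 0.07136.
Step 4 — Bandwidth: Δω = ω₀/Q = 1.1e+06 rad/s; BW = Δω/(2π) = 1.75e+05 Hz.

(a) f₀ = 1.249e+04 Hz  (b) Q = 0.07136  (c) BW = 1.75e+05 Hz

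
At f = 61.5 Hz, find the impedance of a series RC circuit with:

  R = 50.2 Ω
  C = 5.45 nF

Step 1 — Angular frequency: ω = 2π·f = 2π·61.5 = 386.4 rad/s.
Step 2 — Component impedances:
  R: Z = R = 50.2 Ω
  C: Z = 1/(jωC) = -j/(ω·C) = 0 - j4.748e+05 Ω
Step 3 — Series combination: Z_total = R + C = 50.2 - j4.748e+05 Ω = 4.748e+05∠-90.0° Ω.

Z = 50.2 - j4.748e+05 Ω = 4.748e+05∠-90.0° Ω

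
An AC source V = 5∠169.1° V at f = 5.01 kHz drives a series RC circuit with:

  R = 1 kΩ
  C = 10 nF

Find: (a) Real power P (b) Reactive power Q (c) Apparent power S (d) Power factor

Step 1 — Angular frequency: ω = 2π·f = 2π·5010 = 3.148e+04 rad/s.
Step 2 — Component impedances:
  R: Z = R = 1000 Ω
  C: Z = 1/(jωC) = -j/(ω·C) = 0 - j3177 Ω
Step 3 — Series combination: Z_total = R + C = 1000 - j3177 Ω = 3330∠-72.5° Ω.
Step 4 — Source phasor: V = 5∠169.1° V = -4.91 + j0.9455 V.
Step 5 — Current: I = V / Z = -0.0007134 - j0.001321 A = 0.001501∠-118.4° A.
Step 6 — Complex power: S = V·I* = 0.002254 - j0.00716 VA.
Step 7 — Real power: P = Re(S) = 0.002254 W.
Step 8 — Reactive power: Q = Im(S) = -0.00716 VAR.
Step 9 — Apparent power: |S| = 0.007507 VA.
Step 10 — Power factor: PF = P/|S| = 0.3003 (leading).

(a) P = 0.002254 W  (b) Q = -0.00716 VAR  (c) S = 0.007507 VA  (d) PF = 0.3003 (leading)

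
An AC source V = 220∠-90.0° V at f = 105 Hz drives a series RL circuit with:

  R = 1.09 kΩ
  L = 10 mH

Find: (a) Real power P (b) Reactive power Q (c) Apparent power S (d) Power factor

Step 1 — Angular frequency: ω = 2π·f = 2π·105 = 659.7 rad/s.
Step 2 — Component impedances:
  R: Z = R = 1090 Ω
  L: Z = jωL = j·659.7·0.01 = 0 + j6.597 Ω
Step 3 — Series combination: Z_total = R + L = 1090 + j6.597 Ω = 1090∠0.3° Ω.
Step 4 — Source phasor: V = 220∠-90.0° V = 0 - j220 V.
Step 5 — Current: I = V / Z = -0.001222 - j0.2018 A = 0.2018∠-90.3° A.
Step 6 — Complex power: S = V·I* = 44.4 + j0.2687 VA.
Step 7 — Real power: P = Re(S) = 44.4 W.
Step 8 — Reactive power: Q = Im(S) = 0.2687 VAR.
Step 9 — Apparent power: |S| = 44.4 VA.
Step 10 — Power factor: PF = P/|S| = 1 (lagging).

(a) P = 44.4 W  (b) Q = 0.2687 VAR  (c) S = 44.4 VA  (d) PF = 1 (lagging)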